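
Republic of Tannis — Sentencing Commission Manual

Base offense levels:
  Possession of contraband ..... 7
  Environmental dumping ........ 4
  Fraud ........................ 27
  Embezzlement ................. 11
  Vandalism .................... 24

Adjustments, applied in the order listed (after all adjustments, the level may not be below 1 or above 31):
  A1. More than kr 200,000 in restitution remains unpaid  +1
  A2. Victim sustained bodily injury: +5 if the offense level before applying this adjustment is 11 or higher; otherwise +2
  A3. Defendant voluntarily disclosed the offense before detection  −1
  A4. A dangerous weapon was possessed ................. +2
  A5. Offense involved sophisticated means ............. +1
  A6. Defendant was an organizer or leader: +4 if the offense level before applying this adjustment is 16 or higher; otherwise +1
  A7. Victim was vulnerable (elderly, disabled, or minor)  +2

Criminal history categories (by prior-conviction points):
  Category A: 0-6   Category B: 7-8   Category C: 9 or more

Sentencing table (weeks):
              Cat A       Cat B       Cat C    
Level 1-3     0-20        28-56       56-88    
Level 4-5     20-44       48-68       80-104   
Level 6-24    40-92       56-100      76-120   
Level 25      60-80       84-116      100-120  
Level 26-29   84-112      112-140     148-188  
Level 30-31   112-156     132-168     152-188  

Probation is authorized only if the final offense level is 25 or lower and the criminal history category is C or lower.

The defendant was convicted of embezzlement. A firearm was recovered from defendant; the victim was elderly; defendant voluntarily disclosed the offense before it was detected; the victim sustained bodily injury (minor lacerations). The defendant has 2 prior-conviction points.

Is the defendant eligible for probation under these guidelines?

Base offense level for embezzlement: 11.
A2 applies (level before this adjustment is 11 ≥ 11, so +5): 11 + 5 = 16.
A3 applies: 16 − 1 = 15.
A4 applies: 15 + 2 = 17.
A5 does not apply.
A7 applies: 17 + 2 = 19.
Final offense level: 19.
Criminal history: 2 prior points → Category A (0-6).
Level 19 falls in the 6-24 band.
Grid: Level 6-24 × Category A = 40-92 weeks.
Probation check: level 19 ≤ 25 and category A ≤ C → eligible.

Yes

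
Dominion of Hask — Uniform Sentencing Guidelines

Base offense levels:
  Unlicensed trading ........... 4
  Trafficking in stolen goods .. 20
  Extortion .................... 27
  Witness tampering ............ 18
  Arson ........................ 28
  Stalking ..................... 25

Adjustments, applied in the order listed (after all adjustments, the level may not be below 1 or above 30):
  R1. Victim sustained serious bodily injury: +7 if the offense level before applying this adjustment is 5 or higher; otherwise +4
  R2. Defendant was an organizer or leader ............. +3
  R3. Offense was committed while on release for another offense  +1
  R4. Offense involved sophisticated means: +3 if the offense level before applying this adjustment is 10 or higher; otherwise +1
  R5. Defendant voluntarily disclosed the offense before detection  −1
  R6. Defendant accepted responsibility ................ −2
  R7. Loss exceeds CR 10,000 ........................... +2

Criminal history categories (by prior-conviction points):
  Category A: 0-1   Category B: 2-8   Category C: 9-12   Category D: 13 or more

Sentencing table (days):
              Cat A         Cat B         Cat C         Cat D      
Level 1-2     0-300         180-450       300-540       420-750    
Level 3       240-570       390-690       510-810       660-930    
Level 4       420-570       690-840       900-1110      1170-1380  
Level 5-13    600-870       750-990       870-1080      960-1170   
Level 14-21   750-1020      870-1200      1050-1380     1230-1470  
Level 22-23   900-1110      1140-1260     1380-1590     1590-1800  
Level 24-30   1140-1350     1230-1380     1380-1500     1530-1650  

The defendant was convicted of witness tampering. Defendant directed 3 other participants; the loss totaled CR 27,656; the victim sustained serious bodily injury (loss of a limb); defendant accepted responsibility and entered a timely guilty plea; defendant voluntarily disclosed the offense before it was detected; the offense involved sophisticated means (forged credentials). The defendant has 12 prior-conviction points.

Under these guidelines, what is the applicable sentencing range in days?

Base offense level for witness tampering: 18.
R1 applies (level before this adjustment is 18 ≥ 5, so +7): 18 + 7 = 25.
R2 applies: 25 + 3 = 28.
R3 does not apply.
R4 applies (level before this adjustment is 28 ≥ 10, so +3): 28 + 3 = 31.
R5 applies: 31 − 1 = 30.
R6 applies: 30 − 2 = 28.
R7 applies: 28 + 2 = 30.
Final offense level: 30.
Criminal history: 12 prior points → Category C (9-12).
Level 30 falls in the 24-30 band.
Grid: Level 24-30 × Category C = 1380-1500 days.

1380-1500 days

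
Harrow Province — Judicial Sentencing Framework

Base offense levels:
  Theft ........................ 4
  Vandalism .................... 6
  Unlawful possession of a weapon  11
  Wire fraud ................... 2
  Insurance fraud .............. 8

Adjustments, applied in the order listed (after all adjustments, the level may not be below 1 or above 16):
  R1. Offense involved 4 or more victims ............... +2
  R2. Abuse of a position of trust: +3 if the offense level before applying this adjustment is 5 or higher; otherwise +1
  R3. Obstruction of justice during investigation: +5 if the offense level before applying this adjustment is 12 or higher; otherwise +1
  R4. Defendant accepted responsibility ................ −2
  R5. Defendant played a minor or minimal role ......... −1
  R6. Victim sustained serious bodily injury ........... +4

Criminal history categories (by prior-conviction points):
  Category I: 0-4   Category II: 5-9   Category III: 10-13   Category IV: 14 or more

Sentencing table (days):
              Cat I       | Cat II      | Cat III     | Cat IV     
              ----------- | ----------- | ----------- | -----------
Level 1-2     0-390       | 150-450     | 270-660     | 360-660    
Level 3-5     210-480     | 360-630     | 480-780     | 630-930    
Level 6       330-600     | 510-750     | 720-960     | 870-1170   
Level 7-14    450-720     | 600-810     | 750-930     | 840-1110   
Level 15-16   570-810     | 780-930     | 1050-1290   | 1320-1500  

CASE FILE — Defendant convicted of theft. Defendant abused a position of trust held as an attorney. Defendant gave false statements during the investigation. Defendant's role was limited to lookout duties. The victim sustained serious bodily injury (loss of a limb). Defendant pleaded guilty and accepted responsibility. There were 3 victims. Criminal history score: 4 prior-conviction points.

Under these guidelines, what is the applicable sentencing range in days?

Base offense level for theft: 4.
R2 applies (level before this adjustment is 4 < 5, so +1): 4 + 1 = 5.
R3 applies (level before this adjustment is 5 < 12, so +1): 5 + 1 = 6.
R4 applies: 6 − 2 = 4.
R5 applies: 4 − 1 = 3.
R6 applies: 3 + 4 = 7.
Final offense level: 7.
Criminal history: 4 prior points → Category I (0-4).
Level 7 falls in the 7-14 band.
Grid: Level 7-14 × Category I = 450-720 days.

450-720 days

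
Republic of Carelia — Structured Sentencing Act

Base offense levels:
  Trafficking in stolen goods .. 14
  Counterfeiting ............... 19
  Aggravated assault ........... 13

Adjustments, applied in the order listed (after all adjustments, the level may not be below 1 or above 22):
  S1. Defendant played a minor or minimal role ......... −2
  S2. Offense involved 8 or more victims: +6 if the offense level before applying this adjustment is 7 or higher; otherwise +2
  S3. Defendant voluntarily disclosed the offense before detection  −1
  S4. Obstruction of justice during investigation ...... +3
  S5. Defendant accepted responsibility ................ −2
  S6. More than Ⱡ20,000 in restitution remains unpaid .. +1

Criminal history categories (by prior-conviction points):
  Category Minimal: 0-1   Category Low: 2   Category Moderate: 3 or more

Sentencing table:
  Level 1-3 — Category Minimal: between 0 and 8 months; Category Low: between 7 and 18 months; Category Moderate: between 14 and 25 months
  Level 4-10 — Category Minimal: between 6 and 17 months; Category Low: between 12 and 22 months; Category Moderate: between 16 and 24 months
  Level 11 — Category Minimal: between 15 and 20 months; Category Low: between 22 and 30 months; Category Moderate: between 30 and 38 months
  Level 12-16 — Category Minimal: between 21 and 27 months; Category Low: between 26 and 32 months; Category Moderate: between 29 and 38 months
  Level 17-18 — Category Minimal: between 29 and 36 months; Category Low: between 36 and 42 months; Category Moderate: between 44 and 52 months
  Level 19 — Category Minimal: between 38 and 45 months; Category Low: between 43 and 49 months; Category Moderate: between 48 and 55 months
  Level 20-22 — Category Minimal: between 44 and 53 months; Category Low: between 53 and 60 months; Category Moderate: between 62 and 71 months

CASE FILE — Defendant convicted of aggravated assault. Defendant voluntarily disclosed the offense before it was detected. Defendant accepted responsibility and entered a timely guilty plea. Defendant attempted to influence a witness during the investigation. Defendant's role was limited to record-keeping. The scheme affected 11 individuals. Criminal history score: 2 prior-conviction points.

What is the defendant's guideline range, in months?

Base offense level for aggravated assault: 13.
S1 applies: 13 − 2 = 11.
S2 applies (level before this adjustment is 11 ≥ 7, so +6): 11 + 6 = 17.
S3 applies: 17 − 1 = 16.
S4 applies: 16 + 3 = 19.
S5 applies: 19 − 2 = 17.
Final offense level: 17.
Criminal history: 2 prior points → Category Low (2).
Level 17 falls in the 17-18 band.
Grid: Level 17-18 × Category Low = 36-42 months.

36-42 months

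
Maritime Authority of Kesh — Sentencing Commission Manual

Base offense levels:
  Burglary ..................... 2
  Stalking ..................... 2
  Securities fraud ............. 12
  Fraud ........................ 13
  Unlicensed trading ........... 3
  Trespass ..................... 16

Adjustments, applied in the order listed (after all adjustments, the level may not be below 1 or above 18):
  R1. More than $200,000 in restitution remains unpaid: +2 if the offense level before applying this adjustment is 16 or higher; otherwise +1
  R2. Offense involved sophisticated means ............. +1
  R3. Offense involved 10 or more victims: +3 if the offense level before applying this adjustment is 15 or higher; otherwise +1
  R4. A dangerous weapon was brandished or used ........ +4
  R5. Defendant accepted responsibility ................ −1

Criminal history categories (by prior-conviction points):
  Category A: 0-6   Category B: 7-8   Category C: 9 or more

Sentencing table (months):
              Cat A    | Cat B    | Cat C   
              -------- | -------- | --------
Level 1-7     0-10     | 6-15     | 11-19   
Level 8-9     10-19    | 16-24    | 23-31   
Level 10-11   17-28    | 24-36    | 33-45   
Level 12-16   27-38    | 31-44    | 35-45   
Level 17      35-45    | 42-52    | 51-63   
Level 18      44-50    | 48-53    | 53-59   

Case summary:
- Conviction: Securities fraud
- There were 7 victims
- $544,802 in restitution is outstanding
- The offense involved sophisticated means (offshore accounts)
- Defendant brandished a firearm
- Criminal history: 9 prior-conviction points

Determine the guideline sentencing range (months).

53-59 months

Base offense level for securities fraud: 12.
R1 applies (level before this adjustment is 12 < 16, so +1): 12 + 1 = 13.
R2 applies: 13 + 1 = 14.
R4 applies: 14 + 4 = 18.
Final offense level: 18.
Criminal history: 9 prior points → Category C (9+).
Level 18 falls in the 18 band.
Grid: Level 18 × Category C = 53-59 months.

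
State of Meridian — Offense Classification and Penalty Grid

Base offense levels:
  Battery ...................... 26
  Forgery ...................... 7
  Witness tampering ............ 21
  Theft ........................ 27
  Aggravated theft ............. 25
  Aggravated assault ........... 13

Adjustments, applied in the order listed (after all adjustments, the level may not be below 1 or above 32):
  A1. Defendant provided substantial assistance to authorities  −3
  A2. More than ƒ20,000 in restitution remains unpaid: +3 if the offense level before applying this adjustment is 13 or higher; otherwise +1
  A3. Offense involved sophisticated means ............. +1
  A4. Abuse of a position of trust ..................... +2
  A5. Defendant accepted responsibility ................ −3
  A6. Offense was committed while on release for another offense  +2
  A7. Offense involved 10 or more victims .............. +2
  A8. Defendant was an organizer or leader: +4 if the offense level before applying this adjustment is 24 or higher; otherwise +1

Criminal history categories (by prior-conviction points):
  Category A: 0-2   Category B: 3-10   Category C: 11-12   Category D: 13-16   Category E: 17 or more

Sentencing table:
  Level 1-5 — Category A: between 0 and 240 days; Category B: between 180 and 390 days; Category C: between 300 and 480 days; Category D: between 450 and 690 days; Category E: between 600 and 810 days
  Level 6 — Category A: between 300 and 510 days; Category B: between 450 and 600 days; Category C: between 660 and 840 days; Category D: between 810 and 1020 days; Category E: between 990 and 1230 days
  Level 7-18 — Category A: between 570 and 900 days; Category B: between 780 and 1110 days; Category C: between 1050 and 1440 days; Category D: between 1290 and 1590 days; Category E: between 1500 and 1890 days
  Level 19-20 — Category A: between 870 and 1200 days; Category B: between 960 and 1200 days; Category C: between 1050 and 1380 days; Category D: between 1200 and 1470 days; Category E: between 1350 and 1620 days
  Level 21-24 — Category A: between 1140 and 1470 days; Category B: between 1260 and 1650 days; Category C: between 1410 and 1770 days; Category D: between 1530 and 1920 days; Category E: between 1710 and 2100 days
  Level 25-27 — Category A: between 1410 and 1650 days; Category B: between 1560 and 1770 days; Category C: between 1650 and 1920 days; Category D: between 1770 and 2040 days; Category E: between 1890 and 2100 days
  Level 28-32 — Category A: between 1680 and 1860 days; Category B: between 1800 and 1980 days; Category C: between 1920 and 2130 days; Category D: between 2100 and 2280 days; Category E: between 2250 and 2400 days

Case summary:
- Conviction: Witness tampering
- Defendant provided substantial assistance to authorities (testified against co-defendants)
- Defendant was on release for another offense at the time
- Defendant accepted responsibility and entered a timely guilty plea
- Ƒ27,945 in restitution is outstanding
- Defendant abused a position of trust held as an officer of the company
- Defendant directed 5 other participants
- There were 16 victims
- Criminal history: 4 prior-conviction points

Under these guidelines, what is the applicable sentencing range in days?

Base offense level for witness tampering: 21.
A1 applies: 21 − 3 = 18.
A2 applies (level before this adjustment is 18 ≥ 13, so +3): 18 + 3 = 21.
A4 applies: 21 + 2 = 23.
A5 applies: 23 − 3 = 20.
A6 applies: 20 + 2 = 22.
A7 applies: 22 + 2 = 24.
A8 applies (level before this adjustment is 24 ≥ 24, so +4): 24 + 4 = 28.
Final offense level: 28.
Criminal history: 4 prior points → Category B (3-10).
Level 28 falls in the 28-32 band.
Grid: Level 28-32 × Category B = 1800-1980 days.

1800-1980 days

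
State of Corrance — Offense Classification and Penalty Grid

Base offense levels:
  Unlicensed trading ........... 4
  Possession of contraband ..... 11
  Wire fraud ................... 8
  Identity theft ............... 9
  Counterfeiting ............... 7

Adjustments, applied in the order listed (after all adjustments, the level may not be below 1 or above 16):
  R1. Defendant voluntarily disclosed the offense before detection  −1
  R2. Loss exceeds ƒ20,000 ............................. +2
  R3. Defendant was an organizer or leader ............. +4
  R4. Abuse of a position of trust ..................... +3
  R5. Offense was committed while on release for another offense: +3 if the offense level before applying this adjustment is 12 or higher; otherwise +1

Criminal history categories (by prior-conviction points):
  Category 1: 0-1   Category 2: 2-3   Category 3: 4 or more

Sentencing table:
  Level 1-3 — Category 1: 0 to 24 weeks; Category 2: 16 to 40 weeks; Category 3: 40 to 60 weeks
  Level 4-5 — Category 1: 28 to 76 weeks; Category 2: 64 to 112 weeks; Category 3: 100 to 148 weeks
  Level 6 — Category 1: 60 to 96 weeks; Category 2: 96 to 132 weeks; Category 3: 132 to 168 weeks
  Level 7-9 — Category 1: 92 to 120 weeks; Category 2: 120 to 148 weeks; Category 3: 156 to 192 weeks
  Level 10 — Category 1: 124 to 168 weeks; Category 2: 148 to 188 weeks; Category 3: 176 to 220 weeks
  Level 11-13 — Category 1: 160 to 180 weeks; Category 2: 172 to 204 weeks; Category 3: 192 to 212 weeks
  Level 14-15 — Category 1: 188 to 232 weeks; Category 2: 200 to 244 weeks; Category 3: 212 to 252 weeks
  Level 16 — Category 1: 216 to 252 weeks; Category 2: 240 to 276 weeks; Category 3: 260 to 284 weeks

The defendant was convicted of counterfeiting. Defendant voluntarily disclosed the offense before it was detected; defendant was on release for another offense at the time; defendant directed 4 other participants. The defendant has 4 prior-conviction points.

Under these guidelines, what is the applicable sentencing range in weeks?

192-212 weeks

Base offense level for counterfeiting: 7.
R1 applies: 7 − 1 = 6.
R3 applies: 6 + 4 = 10.
R4 does not apply.
R5 applies (level before this adjustment is 10 < 12, so +1): 10 + 1 = 11.
Final offense level: 11.
Criminal history: 4 prior points → Category 3 (4+).
Level 11 falls in the 11-13 band.
Grid: Level 11-13 × Category 3 = 192-212 weeks.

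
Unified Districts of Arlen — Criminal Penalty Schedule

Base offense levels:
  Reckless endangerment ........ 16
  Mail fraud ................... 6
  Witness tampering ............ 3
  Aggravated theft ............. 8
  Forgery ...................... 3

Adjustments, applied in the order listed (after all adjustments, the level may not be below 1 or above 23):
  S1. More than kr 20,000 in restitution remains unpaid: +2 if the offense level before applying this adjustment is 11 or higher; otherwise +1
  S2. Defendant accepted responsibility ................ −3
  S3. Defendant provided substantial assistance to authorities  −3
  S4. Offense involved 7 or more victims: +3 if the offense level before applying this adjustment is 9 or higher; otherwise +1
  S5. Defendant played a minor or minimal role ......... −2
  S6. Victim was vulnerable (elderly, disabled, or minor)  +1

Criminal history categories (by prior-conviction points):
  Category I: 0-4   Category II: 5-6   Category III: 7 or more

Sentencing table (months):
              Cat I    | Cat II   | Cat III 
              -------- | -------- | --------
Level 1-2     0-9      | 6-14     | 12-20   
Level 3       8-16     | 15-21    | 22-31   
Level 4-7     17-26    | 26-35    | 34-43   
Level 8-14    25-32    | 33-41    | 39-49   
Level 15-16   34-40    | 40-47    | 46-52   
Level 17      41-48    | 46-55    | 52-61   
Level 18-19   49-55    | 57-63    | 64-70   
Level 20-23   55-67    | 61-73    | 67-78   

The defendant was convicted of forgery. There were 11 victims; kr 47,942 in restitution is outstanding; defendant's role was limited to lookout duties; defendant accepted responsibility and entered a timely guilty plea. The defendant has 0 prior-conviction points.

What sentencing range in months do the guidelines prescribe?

Base offense level for forgery: 3.
S1 applies (level before this adjustment is 3 < 11, so +1): 3 + 1 = 4.
S2 applies: 4 − 3 = 1.
S4 applies (level before this adjustment is 1 < 9, so +1): 1 + 1 = 2.
S5 applies: 2 − 2 = 0.
S6 does not apply.
Level 0 is below the minimum of 1; floored at 1.
Final offense level: 1.
Criminal history: 0 prior points → Category I (0-4).
Level 1 falls in the 1-2 band.
Grid: Level 1-2 × Category I = 0-9 months.

0-9 months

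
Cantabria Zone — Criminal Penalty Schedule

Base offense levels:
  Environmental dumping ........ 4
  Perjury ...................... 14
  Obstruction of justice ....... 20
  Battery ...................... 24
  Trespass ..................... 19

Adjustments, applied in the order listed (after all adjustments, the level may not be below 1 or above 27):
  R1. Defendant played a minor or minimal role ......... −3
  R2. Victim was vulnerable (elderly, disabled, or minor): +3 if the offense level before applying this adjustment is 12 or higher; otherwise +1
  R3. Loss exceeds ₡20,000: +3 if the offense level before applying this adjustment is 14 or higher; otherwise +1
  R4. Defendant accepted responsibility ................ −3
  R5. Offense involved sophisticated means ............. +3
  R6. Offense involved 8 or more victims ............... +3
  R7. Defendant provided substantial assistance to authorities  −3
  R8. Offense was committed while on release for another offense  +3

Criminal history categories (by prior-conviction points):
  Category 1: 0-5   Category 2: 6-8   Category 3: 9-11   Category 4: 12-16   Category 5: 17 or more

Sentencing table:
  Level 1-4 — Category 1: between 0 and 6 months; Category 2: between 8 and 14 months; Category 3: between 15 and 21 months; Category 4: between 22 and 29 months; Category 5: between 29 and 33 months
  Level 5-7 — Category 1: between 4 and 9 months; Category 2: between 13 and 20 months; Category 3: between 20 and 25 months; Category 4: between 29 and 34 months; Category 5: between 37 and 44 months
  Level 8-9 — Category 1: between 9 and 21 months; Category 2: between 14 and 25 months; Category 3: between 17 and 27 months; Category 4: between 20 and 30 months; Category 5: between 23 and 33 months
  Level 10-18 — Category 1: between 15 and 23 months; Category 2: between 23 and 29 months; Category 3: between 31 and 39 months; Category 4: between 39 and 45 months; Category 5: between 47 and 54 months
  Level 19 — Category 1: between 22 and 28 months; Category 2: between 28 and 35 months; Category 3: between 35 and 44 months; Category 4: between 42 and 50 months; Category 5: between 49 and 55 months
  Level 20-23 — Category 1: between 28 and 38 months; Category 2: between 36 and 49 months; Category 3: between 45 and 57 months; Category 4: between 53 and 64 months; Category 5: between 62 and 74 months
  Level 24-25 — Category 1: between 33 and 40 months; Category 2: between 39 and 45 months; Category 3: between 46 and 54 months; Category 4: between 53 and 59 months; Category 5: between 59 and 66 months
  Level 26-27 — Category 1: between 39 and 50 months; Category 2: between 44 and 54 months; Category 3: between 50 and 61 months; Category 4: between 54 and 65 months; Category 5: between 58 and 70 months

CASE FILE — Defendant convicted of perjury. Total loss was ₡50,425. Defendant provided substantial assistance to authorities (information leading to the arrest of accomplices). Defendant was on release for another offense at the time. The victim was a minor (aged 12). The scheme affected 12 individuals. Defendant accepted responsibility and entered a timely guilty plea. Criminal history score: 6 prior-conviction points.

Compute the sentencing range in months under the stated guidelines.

Base offense level for perjury: 14.
R2 applies (level before this adjustment is 14 ≥ 12, so +3): 14 + 3 = 17.
R3 applies (level before this adjustment is 17 ≥ 14, so +3): 17 + 3 = 20.
R4 applies: 20 − 3 = 17.
R5 does not apply.
R6 applies: 17 + 3 = 20.
R7 applies: 20 − 3 = 17.
R8 applies: 17 + 3 = 20.
Final offense level: 20.
Criminal history: 6 prior points → Category 2 (6-8).
Level 20 falls in the 20-23 band.
Grid: Level 20-23 × Category 2 = 36-49 months.

36-49 months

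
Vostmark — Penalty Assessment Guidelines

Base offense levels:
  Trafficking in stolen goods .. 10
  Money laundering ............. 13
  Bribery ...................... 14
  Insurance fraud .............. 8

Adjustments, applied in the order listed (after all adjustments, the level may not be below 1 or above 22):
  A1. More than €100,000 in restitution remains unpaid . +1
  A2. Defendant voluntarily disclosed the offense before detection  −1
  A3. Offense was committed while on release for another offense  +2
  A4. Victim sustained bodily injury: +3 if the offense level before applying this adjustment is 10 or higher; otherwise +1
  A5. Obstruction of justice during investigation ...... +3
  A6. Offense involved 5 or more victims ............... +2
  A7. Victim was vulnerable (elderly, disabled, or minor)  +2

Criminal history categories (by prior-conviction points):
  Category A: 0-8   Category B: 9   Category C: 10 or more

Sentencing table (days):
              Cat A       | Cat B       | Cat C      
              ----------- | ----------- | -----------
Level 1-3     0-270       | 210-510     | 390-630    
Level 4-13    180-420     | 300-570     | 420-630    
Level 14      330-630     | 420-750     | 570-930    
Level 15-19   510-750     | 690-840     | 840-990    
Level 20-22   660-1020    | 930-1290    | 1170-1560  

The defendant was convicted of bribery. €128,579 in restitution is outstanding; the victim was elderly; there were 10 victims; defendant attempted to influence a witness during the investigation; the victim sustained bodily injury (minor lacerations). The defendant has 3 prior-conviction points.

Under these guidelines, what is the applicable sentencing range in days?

660-1020 days

Base offense level for bribery: 14.
A1 applies: 14 + 1 = 15.
A2 does not apply.
A4 applies (level before this adjustment is 15 ≥ 10, so +3): 15 + 3 = 18.
A5 applies: 18 + 3 = 21.
A6 applies: 21 + 2 = 23.
A7 applies: 23 + 2 = 25.
Level 25 exceeds the maximum of 22; capped at 22.
Final offense level: 22.
Criminal history: 3 prior points → Category A (0-8).
Level 22 falls in the 20-22 band.
Grid: Level 20-22 × Category A = 660-1020 days.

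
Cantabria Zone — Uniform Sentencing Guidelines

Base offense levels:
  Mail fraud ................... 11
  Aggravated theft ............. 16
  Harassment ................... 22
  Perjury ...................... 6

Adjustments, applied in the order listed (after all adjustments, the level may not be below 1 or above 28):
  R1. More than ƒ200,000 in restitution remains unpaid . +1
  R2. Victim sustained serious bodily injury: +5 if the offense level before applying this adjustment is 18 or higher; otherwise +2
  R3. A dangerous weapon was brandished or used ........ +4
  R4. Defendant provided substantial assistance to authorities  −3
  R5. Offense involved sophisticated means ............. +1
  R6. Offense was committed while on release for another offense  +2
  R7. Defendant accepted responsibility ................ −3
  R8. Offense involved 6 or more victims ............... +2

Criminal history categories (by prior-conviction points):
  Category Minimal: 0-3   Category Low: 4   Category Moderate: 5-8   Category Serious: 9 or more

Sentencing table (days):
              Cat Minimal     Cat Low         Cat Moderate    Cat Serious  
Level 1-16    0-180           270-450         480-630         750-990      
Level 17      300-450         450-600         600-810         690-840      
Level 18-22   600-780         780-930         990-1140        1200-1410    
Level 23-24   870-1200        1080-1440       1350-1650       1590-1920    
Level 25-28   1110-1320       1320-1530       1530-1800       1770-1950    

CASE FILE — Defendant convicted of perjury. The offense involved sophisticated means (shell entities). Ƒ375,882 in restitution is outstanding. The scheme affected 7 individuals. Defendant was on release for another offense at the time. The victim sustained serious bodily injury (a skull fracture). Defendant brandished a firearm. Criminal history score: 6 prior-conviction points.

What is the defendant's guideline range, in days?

990-1140 days

Base offense level for perjury: 6.
R1 applies: 6 + 1 = 7.
R2 applies (level before this adjustment is 7 < 18, so +2): 7 + 2 = 9.
R3 applies: 9 + 4 = 13.
R4 does not apply.
R5 applies: 13 + 1 = 14.
R6 applies: 14 + 2 = 16.
R8 applies: 16 + 2 = 18.
Final offense level: 18.
Criminal history: 6 prior points → Category Moderate (5-8).
Level 18 falls in the 18-22 band.
Grid: Level 18-22 × Category Moderate = 990-1140 days.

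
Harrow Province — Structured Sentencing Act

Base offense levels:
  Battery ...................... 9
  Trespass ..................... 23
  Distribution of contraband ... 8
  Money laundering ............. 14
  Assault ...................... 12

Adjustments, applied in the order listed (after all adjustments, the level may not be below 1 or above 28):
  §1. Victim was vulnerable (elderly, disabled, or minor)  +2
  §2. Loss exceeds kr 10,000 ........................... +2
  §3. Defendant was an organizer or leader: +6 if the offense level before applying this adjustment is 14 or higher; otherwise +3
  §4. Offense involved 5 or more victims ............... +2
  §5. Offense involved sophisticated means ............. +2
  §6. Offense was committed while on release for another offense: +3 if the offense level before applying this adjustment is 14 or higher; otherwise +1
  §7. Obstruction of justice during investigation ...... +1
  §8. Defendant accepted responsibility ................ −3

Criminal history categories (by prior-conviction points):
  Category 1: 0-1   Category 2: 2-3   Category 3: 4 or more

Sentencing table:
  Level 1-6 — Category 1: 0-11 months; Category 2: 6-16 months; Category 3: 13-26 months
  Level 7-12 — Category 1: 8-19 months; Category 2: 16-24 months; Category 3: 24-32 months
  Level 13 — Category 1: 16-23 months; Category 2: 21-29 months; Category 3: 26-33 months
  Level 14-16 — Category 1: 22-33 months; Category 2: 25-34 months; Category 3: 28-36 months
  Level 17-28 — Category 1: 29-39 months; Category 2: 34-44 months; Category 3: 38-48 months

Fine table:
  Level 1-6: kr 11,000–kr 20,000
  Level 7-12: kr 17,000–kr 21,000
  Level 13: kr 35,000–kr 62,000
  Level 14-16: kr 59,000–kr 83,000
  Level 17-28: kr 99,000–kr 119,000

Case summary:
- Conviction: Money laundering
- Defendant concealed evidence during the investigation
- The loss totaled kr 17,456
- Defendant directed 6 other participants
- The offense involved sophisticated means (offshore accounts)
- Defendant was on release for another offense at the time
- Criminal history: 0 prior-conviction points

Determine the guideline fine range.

kr 99,000–kr 119,000

Base offense level for money laundering: 14.
§1 does not apply.
§2 applies: 14 + 2 = 16.
§3 applies (level before this adjustment is 16 ≥ 14, so +6): 16 + 6 = 22.
§5 applies: 22 + 2 = 24.
§6 applies (level before this adjustment is 24 ≥ 14, so +3): 24 + 3 = 27.
§7 applies: 27 + 1 = 28.
Final offense level: 28.
Level 28 falls in the 17-28 band.
Fine table: Level 17-28 → kr 99,000–kr 119,000.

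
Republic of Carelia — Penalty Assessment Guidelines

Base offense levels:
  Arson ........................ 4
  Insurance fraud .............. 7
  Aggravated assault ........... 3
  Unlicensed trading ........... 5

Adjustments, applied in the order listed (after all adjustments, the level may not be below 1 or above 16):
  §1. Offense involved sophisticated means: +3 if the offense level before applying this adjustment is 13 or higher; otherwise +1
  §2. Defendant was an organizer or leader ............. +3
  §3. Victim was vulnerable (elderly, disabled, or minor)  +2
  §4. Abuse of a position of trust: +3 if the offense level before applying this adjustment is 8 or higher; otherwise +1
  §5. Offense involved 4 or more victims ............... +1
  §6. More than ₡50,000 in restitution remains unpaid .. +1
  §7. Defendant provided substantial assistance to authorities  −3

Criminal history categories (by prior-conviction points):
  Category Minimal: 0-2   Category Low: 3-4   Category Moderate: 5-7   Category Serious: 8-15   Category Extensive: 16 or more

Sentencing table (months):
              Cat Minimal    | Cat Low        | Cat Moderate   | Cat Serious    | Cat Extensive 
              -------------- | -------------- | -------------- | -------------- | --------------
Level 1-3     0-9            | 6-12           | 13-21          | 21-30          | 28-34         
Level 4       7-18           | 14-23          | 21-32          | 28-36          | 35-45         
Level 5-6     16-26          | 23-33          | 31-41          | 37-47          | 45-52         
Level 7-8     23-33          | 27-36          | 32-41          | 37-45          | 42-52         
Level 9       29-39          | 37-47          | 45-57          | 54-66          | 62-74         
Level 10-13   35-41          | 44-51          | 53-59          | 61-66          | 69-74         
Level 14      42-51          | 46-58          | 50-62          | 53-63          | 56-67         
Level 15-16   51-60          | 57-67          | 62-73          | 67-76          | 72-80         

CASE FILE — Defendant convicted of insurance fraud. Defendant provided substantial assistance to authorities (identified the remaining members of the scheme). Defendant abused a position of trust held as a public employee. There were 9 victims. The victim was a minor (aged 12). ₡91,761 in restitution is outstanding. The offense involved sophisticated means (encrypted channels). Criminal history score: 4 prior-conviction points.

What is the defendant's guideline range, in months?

44-51 months

Base offense level for insurance fraud: 7.
§1 applies (level before this adjustment is 7 < 13, so +1): 7 + 1 = 8.
§2 does not apply.
§3 applies: 8 + 2 = 10.
§4 applies (level before this adjustment is 10 ≥ 8, so +3): 10 + 3 = 13.
§5 applies: 13 + 1 = 14.
§6 applies: 14 + 1 = 15.
§7 applies: 15 − 3 = 12.
Final offense level: 12.
Criminal history: 4 prior points → Category Low (3-4).
Level 12 falls in the 10-13 band.
Grid: Level 10-13 × Category Low = 44-51 months.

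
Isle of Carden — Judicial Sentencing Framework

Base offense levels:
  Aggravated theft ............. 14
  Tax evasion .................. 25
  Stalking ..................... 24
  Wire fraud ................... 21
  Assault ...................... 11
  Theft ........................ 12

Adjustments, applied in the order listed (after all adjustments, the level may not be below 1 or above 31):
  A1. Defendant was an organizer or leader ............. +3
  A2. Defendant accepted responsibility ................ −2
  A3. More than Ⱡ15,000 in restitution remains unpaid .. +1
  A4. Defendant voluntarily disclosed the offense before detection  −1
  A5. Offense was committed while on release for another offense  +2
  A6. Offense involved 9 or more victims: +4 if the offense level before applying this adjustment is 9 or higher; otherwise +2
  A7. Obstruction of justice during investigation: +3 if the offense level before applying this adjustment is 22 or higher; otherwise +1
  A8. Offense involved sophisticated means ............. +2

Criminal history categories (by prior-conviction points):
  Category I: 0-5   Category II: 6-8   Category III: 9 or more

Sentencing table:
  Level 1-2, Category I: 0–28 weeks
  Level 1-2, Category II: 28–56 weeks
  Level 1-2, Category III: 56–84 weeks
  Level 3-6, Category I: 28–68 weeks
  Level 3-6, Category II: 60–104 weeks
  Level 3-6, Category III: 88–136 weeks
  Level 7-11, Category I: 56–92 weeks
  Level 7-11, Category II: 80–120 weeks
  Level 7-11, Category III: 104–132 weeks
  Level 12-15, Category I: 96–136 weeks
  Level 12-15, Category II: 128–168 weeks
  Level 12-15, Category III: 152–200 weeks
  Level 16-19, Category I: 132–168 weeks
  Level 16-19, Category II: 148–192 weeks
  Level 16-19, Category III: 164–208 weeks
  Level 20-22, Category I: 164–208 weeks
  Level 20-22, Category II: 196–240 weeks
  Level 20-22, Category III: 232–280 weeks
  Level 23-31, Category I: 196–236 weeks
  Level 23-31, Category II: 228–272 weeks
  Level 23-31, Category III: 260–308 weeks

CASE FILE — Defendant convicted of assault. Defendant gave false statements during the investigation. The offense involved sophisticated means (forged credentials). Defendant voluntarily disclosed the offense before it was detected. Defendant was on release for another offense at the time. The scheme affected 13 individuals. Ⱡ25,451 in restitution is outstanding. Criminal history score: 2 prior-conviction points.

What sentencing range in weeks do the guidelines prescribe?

Base offense level for assault: 11.
A1 does not apply.
A2 does not apply.
A3 applies: 11 + 1 = 12.
A4 applies: 12 − 1 = 11.
A5 applies: 11 + 2 = 13.
A6 applies (level before this adjustment is 13 ≥ 9, so +4): 13 + 4 = 17.
A7 applies (level before this adjustment is 17 < 22, so +1): 17 + 1 = 18.
A8 applies: 18 + 2 = 20.
Final offense level: 20.
Criminal history: 2 prior points → Category I (0-5).
Level 20 falls in the 20-22 band.
Grid: Level 20-22 × Category I = 164-208 weeks.

164-208 weeks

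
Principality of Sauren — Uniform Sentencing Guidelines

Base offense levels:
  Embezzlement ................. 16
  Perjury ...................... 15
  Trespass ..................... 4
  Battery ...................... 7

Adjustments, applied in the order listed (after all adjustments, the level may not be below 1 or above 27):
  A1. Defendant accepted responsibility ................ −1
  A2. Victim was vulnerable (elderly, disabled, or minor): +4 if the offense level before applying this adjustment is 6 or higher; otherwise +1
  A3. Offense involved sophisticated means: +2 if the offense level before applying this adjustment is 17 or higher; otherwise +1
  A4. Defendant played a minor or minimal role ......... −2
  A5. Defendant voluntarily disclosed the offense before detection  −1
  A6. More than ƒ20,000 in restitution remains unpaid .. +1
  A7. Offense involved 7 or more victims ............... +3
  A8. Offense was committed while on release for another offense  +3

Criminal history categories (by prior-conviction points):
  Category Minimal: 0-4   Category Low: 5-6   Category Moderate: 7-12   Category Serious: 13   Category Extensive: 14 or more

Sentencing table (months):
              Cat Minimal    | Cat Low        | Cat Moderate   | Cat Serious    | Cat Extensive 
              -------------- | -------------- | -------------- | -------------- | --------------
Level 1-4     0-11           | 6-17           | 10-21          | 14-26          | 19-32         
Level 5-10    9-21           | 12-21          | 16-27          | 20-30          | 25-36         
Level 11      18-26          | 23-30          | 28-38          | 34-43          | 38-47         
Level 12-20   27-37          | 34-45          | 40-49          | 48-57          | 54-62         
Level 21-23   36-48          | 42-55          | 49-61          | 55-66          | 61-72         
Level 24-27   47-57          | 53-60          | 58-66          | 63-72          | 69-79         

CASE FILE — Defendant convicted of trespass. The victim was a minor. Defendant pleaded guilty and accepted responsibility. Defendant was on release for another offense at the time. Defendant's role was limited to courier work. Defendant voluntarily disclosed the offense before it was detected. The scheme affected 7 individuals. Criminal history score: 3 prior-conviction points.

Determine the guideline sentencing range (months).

Base offense level for trespass: 4.
A1 applies: 4 − 1 = 3.
A2 applies (level before this adjustment is 3 < 6, so +1): 3 + 1 = 4.
A3 does not apply.
A4 applies: 4 − 2 = 2.
A5 applies: 2 − 1 = 1.
A7 applies: 1 + 3 = 4.
A8 applies: 4 + 3 = 7.
Final offense level: 7.
Criminal history: 3 prior points → Category Minimal (0-4).
Level 7 falls in the 5-10 band.
Grid: Level 5-10 × Category Minimal = 9-21 months.

9-21 months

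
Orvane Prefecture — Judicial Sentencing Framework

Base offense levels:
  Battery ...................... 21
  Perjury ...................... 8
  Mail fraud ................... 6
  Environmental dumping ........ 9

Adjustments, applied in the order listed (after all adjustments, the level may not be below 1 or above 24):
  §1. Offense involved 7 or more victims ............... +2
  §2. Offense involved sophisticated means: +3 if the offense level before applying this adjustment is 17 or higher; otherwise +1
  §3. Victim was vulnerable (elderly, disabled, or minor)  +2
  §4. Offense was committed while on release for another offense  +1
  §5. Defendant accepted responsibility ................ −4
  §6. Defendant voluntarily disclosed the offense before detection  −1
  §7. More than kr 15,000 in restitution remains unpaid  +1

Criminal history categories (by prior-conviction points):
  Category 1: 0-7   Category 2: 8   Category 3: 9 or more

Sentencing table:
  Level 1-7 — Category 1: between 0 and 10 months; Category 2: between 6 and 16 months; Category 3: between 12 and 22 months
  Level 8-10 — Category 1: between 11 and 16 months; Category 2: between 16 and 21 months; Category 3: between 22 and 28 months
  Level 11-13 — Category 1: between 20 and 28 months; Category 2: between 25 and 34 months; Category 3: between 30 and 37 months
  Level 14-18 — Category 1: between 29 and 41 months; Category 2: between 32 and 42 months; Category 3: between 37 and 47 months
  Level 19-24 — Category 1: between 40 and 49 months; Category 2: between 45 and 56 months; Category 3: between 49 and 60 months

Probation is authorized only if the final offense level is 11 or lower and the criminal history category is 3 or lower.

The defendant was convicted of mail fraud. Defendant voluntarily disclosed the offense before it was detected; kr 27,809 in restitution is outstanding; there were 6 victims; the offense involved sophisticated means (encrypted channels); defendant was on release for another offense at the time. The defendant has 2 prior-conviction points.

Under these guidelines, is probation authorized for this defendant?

Base offense level for mail fraud: 6.
§2 applies (level before this adjustment is 6 < 17, so +1): 6 + 1 = 7.
§4 applies: 7 + 1 = 8.
§5 does not apply.
§6 applies: 8 − 1 = 7.
§7 applies: 7 + 1 = 8.
Final offense level: 8.
Criminal history: 2 prior points → Category 1 (0-7).
Level 8 falls in the 8-10 band.
Grid: Level 8-10 × Category 1 = 11-16 months.
Probation check: level 8 ≤ 11 and category 1 ≤ 3 → eligible.

Yes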